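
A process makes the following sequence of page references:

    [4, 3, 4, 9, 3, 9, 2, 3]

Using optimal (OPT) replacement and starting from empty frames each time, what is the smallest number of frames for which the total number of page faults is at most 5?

f=1: 8 faults
f=2: 4 faults
f=3: 4 faults
f=4: 4 faults
Smallest f with faults ≤ 5 is 2.

2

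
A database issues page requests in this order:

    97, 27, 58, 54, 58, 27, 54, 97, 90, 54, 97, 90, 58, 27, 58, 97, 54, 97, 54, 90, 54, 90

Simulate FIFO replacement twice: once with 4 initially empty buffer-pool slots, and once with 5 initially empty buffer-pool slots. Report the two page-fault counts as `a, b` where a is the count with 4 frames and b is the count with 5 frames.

10, 5

4 frames: F F F F . . . . F . F . . F F . F . . F . . → 10 faults.
5 frames: F F F F . . . . F . . . . . . . . . . . . . → 5 faults.
5 < 10: adding a frame reduced faults, as is typical.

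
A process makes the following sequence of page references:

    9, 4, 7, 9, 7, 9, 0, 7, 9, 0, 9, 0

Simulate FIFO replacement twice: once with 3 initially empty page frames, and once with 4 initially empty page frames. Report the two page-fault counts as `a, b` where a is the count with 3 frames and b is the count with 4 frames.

3 frames: F F F . . . F . F . . . → 5 faults.
4 frames: F F F . . . F . . . . . → 4 faults.
4 < 5: adding a frame reduced faults, as is typical.

5, 4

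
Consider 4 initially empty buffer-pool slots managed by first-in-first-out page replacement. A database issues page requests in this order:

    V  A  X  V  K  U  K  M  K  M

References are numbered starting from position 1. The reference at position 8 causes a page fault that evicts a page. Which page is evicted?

pos 1: V: fault, frames (V)
pos 2: A: fault, frames (V A)
pos 3: X: fault, frames (V A X)
pos 4: V: hit
pos 5: K: fault, frames (V A X K)
pos 6: U: fault, evict V, frames (A X K U)
pos 7: K: hit
pos 8: M: fault, evict A, frames (X K U M)
At position 8, page A is evicted.

A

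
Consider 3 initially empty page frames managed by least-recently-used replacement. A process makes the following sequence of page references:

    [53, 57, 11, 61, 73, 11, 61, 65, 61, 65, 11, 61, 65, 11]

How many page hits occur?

8

53 → fault, frames {53}
57 → fault, frames {53,57}
11 → fault, frames {53,57,11}
61 → fault, evict 53, frames {57,11,61}
73 → fault, evict 57, frames {11,61,73}
11 → hit
61 → hit
65 → fault, evict 73, frames {11,61,65}
61 → hit
65 → hit
11 → hit
61 → hit
65 → hit
11 → hit
Hits: 8.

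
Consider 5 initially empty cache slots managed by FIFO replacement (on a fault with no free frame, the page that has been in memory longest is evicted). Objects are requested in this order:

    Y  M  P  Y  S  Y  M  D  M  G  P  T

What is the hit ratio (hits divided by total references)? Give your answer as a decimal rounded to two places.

Y -> fault, frames {Y}
M -> fault, frames {Y,M}
P -> fault, frames {Y,M,P}
Y -> hit
S -> fault, frames {Y,M,P,S}
Y -> hit
M -> hit
D -> fault, frames {Y,M,P,S,D}
M -> hit
G -> fault, evict Y, frames {M,P,S,D,G}
P -> hit
T -> fault, evict M, frames {P,S,D,G,T}
Hits: 5 of 12 references → 5/12 = 0.4167.

0.42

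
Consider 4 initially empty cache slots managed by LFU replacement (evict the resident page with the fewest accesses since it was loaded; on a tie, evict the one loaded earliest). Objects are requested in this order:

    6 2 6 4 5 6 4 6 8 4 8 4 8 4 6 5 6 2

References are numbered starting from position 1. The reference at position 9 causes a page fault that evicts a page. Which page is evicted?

2

pos 1: 6: fault, frames {6}
pos 2: 2: fault, frames {6,2}
pos 3: 6: hit
pos 4: 4: fault, frames {6,2,4}
pos 5: 5: fault, frames {6,2,4,5}
pos 6: 6: hit
pos 7: 4: hit
pos 8: 6: hit
pos 9: 8: fault, evict 2, frames {6,4,5,8}
At position 9, page 2 is evicted.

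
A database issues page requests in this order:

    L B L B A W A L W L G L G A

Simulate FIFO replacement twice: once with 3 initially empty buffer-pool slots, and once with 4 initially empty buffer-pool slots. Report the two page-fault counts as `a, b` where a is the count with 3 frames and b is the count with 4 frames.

3 frames: F F . . F F . F . . F . . F → 7 faults.
4 frames: F F . . F F . . . . F F . . → 6 faults.
6 < 7: adding a frame reduced faults, as is typical.

7, 6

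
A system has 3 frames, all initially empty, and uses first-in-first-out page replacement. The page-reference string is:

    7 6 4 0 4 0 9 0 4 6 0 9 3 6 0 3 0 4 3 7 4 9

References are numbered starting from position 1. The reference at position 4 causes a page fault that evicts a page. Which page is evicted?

pos 1: 7 → fault, frames (7)
pos 2: 6 → fault, frames (7 6)
pos 3: 4 → fault, frames (7 6 4)
pos 4: 0 → fault, evict 7, frames (6 4 0)
At position 4, page 7 is evicted.

7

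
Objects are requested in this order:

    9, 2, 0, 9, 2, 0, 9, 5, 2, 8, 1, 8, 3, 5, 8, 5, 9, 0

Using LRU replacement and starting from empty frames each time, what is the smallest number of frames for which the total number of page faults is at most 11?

f=1: 18 faults
f=2: 16 faults
f=3: 11 faults
f=4: 10 faults
f=5: 9 faults
f=6: 8 faults
f=7: 7 faults
Smallest f with faults ≤ 11 is 3.

3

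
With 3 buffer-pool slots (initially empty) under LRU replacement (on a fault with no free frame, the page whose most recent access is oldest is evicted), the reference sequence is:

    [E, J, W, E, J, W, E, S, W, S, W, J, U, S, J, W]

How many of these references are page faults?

8

E → miss, frames {E}
J → miss, frames {E,J}
W → miss, frames {E,J,W}
E → hit
J → hit
W → hit
E → hit
S → miss, evict J, frames {W,E,S}
W → hit
S → hit
W → hit
J → miss, evict E, frames {S,W,J}
U → miss, evict S, frames {W,J,U}
S → miss, evict W, frames {J,U,S}
J → hit
W → miss, evict U, frames {S,J,W}
Page faults: 8.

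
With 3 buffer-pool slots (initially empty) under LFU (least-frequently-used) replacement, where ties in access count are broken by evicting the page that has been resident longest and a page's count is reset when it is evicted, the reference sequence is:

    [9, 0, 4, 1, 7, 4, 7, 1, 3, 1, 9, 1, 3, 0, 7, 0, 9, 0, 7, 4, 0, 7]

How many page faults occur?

9: fault, frames [9]
0: fault, frames [9, 0]
4: fault, frames [9, 0, 4]
1: fault, evict 9, frames [0, 4, 1]
7: fault, evict 0, frames [4, 1, 7]
4: hit
7: hit
1: hit
3: fault, evict 4, frames [1, 7, 3]
1: hit
9: fault, evict 3, frames [1, 7, 9]
1: hit
3: fault, evict 9, frames [1, 7, 3]
0: fault, evict 3, frames [1, 7, 0]
7: hit
0: hit
9: fault, evict 0, frames [1, 7, 9]
0: fault, evict 9, frames [1, 7, 0]
7: hit
4: fault, evict 0, frames [1, 7, 4]
0: fault, evict 4, frames [1, 7, 0]
7: hit
Page faults: 13.

13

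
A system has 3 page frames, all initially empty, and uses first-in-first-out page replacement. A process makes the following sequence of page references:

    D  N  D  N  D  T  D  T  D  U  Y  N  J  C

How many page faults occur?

D: fault, frames (D)
N: fault, frames (D N)
D: hit
N: hit
D: hit
T: fault, frames (D N T)
D: hit
T: hit
D: hit
U: fault, evict D, frames (N T U)
Y: fault, evict N, frames (T U Y)
N: fault, evict T, frames (U Y N)
J: fault, evict U, frames (Y N J)
C: fault, evict Y, frames (N J C)
Page faults: 8.

8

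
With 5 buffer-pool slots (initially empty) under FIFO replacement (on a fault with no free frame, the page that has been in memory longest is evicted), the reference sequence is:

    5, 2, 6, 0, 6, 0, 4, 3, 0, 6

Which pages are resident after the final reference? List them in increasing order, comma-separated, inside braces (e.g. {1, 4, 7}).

5: miss, frames (5)
2: miss, frames (5 2)
6: miss, frames (5 2 6)
0: miss, frames (5 2 6 0)
6: hit
0: hit
4: miss, frames (5 2 6 0 4)
3: miss, evict 5, frames (2 6 0 4 3)
0: hit
6: hit

{0, 2, 3, 4, 6}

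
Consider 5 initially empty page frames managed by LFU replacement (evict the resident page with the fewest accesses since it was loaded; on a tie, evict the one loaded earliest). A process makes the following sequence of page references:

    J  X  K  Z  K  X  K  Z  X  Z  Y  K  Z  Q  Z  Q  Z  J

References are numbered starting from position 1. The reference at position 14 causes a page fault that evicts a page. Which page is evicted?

pos 1: J → miss, frames {J}
pos 2: X → miss, frames {J,X}
pos 3: K → miss, frames {J,X,K}
pos 4: Z → miss, frames {J,X,K,Z}
pos 5: K → hit
pos 6: X → hit
pos 7: K → hit
pos 8: Z → hit
pos 9: X → hit
pos 10: Z → hit
pos 11: Y → miss, frames {J,X,K,Z,Y}
pos 12: K → hit
pos 13: Z → hit
pos 14: Q → miss, evict J, frames {X,K,Z,Y,Q}
At position 14, page J is evicted.

J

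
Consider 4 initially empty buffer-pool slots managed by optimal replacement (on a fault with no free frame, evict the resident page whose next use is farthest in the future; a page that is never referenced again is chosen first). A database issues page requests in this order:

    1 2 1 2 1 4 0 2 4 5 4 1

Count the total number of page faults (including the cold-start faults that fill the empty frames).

1: fault, frames (1)
2: fault, frames (1 2)
1: hit
2: hit
1: hit
4: fault, frames (1 2 4)
0: fault, frames (1 2 4 0)
2: hit
4: hit
5: fault, evict 0, frames (1 2 4 5)
4: hit
1: hit
Page faults: 5.

5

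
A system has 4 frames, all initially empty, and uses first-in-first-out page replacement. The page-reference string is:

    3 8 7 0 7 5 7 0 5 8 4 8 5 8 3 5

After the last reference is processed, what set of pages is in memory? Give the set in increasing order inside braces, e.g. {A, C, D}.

3: miss, frames {3}
8: miss, frames {3,8}
7: miss, frames {3,8,7}
0: miss, frames {3,8,7,0}
7: hit
5: miss, evict 3, frames {8,7,0,5}
7: hit
0: hit
5: hit
8: hit
4: miss, evict 8, frames {7,0,5,4}
8: miss, evict 7, frames {0,5,4,8}
5: hit
8: hit
3: miss, evict 0, frames {5,4,8,3}
5: hit

{3, 4, 5, 8}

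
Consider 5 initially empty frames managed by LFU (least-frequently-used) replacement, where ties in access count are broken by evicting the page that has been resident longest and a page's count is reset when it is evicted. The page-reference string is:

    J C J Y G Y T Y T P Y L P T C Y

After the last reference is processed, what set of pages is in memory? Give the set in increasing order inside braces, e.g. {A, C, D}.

{C, J, P, T, Y}

J -> fault, frames {J}
C -> fault, frames {J,C}
J -> hit
Y -> fault, frames {J,C,Y}
G -> fault, frames {J,C,Y,G}
Y -> hit
T -> fault, frames {J,C,Y,G,T}
Y -> hit
T -> hit
P -> fault, evict C, frames {J,Y,G,T,P}
Y -> hit
L -> fault, evict G, frames {J,Y,T,P,L}
P -> hit
T -> hit
C -> fault, evict L, frames {J,Y,T,P,C}
Y -> hit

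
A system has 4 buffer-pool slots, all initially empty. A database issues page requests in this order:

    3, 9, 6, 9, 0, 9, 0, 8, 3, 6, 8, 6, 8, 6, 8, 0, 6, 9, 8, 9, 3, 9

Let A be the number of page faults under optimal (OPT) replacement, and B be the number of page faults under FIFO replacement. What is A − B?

-1

Under OPT: F F F . F . . F . . . . . . . . . F . . . . → 6 faults.
Under FIFO: F F F . F . . F F . . . . . . . . F . . . . → 7 faults.
A − B = 6 − 7 = -1.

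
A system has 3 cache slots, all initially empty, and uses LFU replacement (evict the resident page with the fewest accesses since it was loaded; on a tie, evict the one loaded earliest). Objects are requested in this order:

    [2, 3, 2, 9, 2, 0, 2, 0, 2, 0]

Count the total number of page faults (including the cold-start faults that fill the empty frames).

2: miss, frames [2]
3: miss, frames [2, 3]
2: hit
9: miss, frames [2, 3, 9]
2: hit
0: miss, evict 3, frames [2, 9, 0]
2: hit
0: hit
2: hit
0: hit
Page faults: 4.

4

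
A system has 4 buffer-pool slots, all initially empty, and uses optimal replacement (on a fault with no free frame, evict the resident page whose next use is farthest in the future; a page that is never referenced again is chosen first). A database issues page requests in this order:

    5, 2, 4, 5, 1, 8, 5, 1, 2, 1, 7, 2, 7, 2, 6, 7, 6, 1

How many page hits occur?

11

5 -> miss, frames (5)
2 -> miss, frames (5 2)
4 -> miss, frames (5 2 4)
5 -> hit
1 -> miss, frames (5 2 4 1)
8 -> miss, evict 4, frames (5 2 1 8)
5 -> hit
1 -> hit
2 -> hit
1 -> hit
7 -> miss, evict 8, frames (5 2 1 7)
2 -> hit
7 -> hit
2 -> hit
6 -> miss, evict 2, frames (5 1 7 6)
7 -> hit
6 -> hit
1 -> hit
Hits: 11.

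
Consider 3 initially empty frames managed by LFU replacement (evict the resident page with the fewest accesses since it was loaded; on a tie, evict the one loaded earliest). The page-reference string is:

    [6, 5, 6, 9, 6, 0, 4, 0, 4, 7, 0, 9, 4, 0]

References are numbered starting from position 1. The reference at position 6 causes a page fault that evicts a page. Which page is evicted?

pos 1: 6 → miss, frames (6)
pos 2: 5 → miss, frames (6 5)
pos 3: 6 → hit
pos 4: 9 → miss, frames (6 5 9)
pos 5: 6 → hit
pos 6: 0 → miss, evict 5, frames (6 9 0)
At position 6, page 5 is evicted.

5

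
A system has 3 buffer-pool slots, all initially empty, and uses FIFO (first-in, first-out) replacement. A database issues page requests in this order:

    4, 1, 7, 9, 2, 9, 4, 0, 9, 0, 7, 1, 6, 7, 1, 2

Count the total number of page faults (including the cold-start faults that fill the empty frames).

4 → miss, frames (4)
1 → miss, frames (4 1)
7 → miss, frames (4 1 7)
9 → miss, evict 4, frames (1 7 9)
2 → miss, evict 1, frames (7 9 2)
9 → hit
4 → miss, evict 7, frames (9 2 4)
0 → miss, evict 9, frames (2 4 0)
9 → miss, evict 2, frames (4 0 9)
0 → hit
7 → miss, evict 4, frames (0 9 7)
1 → miss, evict 0, frames (9 7 1)
6 → miss, evict 9, frames (7 1 6)
7 → hit
1 → hit
2 → miss, evict 7, frames (1 6 2)
Page faults: 12.

12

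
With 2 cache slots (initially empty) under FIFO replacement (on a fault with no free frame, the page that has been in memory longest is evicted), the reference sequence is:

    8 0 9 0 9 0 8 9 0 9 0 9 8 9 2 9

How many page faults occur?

8: miss, frames (8)
0: miss, frames (8 0)
9: miss, evict 8, frames (0 9)
0: hit
9: hit
0: hit
8: miss, evict 0, frames (9 8)
9: hit
0: miss, evict 9, frames (8 0)
9: miss, evict 8, frames (0 9)
0: hit
9: hit
8: miss, evict 0, frames (9 8)
9: hit
2: miss, evict 9, frames (8 2)
9: miss, evict 8, frames (2 9)
Page faults: 9.

9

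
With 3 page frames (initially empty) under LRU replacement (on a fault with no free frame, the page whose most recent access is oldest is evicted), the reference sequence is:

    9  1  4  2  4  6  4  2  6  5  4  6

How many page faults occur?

9 → fault, frames {9}
1 → fault, frames {9,1}
4 → fault, frames {9,1,4}
2 → fault, evict 9, frames {1,4,2}
4 → hit
6 → fault, evict 1, frames {2,4,6}
4 → hit
2 → hit
6 → hit
5 → fault, evict 4, frames {2,6,5}
4 → fault, evict 2, frames {6,5,4}
6 → hit
Page faults: 7.

7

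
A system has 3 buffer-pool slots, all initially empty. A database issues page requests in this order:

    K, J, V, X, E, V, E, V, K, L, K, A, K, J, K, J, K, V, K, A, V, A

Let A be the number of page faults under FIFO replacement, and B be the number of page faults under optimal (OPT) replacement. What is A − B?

3

Under FIFO: F F F F F . . . F F . F . F F . . F . F . . → 12 faults.
Under OPT: F F F F F . . . . F . F . F . . . . . F . . → 9 faults.
A − B = 12 − 9 = 3.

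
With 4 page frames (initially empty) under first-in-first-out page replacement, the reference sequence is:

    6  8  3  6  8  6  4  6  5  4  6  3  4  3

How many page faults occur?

6

6 → fault, frames [6]
8 → fault, frames [6, 8]
3 → fault, frames [6, 8, 3]
6 → hit
8 → hit
6 → hit
4 → fault, frames [6, 8, 3, 4]
6 → hit
5 → fault, evict 6, frames [8, 3, 4, 5]
4 → hit
6 → fault, evict 8, frames [3, 4, 5, 6]
3 → hit
4 → hit
3 → hit
Page faults: 6.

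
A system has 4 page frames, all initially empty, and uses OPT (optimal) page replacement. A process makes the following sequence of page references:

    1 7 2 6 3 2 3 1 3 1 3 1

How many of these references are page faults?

5

1: miss, frames [1]
7: miss, frames [1, 7]
2: miss, frames [1, 7, 2]
6: miss, frames [1, 7, 2, 6]
3: miss, evict 6, frames [1, 7, 2, 3]
2: hit
3: hit
1: hit
3: hit
1: hit
3: hit
1: hit
Page faults: 5.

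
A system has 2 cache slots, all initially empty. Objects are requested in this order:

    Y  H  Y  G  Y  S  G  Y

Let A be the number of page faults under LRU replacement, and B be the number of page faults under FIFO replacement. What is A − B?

Under LRU: F F . F . F F F → 6 faults.
Under FIFO: F F . F F F F F → 7 faults.
A − B = 6 − 7 = -1.

-1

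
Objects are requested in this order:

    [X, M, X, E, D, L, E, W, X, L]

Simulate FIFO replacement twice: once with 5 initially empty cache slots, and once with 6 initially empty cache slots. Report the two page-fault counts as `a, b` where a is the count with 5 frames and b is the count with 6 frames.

7, 6

5 frames: F F . F F F . F F . → 7 faults.
6 frames: F F . F F F . F . . → 6 faults.
6 < 7: adding a frame reduced faults, as is typical.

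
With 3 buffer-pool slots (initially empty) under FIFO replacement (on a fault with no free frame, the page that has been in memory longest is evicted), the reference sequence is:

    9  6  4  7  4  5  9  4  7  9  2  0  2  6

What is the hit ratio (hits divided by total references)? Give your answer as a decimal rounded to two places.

0.21

9 -> miss, frames [9]
6 -> miss, frames [9, 6]
4 -> miss, frames [9, 6, 4]
7 -> miss, evict 9, frames [6, 4, 7]
4 -> hit
5 -> miss, evict 6, frames [4, 7, 5]
9 -> miss, evict 4, frames [7, 5, 9]
4 -> miss, evict 7, frames [5, 9, 4]
7 -> miss, evict 5, frames [9, 4, 7]
9 -> hit
2 -> miss, evict 9, frames [4, 7, 2]
0 -> miss, evict 4, frames [7, 2, 0]
2 -> hit
6 -> miss, evict 7, frames [2, 0, 6]
Hits: 3 of 14 references → 3/14 = 0.2143.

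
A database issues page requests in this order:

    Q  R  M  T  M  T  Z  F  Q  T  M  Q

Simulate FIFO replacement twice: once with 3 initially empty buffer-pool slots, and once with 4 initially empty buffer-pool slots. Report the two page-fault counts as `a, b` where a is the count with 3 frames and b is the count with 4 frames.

3 frames: F F F F . . F F F F F . → 9 faults.
4 frames: F F F F . . F F F . F . → 8 faults.
8 < 9: adding a frame reduced faults, as is typical.

9, 8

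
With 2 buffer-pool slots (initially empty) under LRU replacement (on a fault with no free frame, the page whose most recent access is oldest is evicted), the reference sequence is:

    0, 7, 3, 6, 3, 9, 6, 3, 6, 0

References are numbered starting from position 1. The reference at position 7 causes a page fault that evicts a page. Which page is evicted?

pos 1: 0 -> miss, frames [0]
pos 2: 7 -> miss, frames [0, 7]
pos 3: 3 -> miss, evict 0, frames [7, 3]
pos 4: 6 -> miss, evict 7, frames [3, 6]
pos 5: 3 -> hit
pos 6: 9 -> miss, evict 6, frames [3, 9]
pos 7: 6 -> miss, evict 3, frames [9, 6]
At position 7, page 3 is evicted.

3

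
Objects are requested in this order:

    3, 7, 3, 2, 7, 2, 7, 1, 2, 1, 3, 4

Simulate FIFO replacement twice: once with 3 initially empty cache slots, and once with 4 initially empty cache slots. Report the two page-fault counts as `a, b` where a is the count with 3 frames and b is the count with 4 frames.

6, 5

3 frames: F F . F . . . F . . F F → 6 faults.
4 frames: F F . F . . . F . . . F → 5 faults.
5 < 6: adding a frame reduced faults, as is typical.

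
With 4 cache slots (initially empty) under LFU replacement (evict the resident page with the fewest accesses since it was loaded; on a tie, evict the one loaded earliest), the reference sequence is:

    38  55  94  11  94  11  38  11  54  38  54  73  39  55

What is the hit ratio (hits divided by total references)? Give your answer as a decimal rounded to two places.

0.43

38 -> fault, frames {38}
55 -> fault, frames {38,55}
94 -> fault, frames {38,55,94}
11 -> fault, frames {38,55,94,11}
94 -> hit
11 -> hit
38 -> hit
11 -> hit
54 -> fault, evict 55, frames {38,94,11,54}
38 -> hit
54 -> hit
73 -> fault, evict 94, frames {38,11,54,73}
39 -> fault, evict 73, frames {38,11,54,39}
55 -> fault, evict 39, frames {38,11,54,55}
Hits: 6 of 14 references → 6/14 = 0.4286.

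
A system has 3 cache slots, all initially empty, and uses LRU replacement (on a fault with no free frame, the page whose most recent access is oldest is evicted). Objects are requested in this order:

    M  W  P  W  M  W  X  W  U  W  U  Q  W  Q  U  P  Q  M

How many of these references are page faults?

8

M: miss, frames (M)
W: miss, frames (M W)
P: miss, frames (M W P)
W: hit
M: hit
W: hit
X: miss, evict P, frames (M W X)
W: hit
U: miss, evict M, frames (X W U)
W: hit
U: hit
Q: miss, evict X, frames (W U Q)
W: hit
Q: hit
U: hit
P: miss, evict W, frames (Q U P)
Q: hit
M: miss, evict U, frames (P Q M)
Page faults: 8.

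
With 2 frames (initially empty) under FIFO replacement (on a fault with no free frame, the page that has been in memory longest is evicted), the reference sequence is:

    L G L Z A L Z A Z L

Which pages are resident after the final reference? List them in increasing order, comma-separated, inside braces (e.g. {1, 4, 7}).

L → miss, frames {L}
G → miss, frames {L,G}
L → hit
Z → miss, evict L, frames {G,Z}
A → miss, evict G, frames {Z,A}
L → miss, evict Z, frames {A,L}
Z → miss, evict A, frames {L,Z}
A → miss, evict L, frames {Z,A}
Z → hit
L → miss, evict Z, frames {A,L}

{A, L}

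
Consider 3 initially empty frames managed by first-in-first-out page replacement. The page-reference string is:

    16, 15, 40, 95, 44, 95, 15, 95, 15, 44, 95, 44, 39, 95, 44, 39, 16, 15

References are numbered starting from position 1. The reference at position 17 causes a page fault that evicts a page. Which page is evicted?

pos 1: 16 → miss, frames {16}
pos 2: 15 → miss, frames {16,15}
pos 3: 40 → miss, frames {16,15,40}
pos 4: 95 → miss, evict 16, frames {15,40,95}
pos 5: 44 → miss, evict 15, frames {40,95,44}
pos 6: 95 → hit
pos 7: 15 → miss, evict 40, frames {95,44,15}
pos 8: 95 → hit
pos 9: 15 → hit
pos 10: 44 → hit
pos 11: 95 → hit
pos 12: 44 → hit
pos 13: 39 → miss, evict 95, frames {44,15,39}
pos 14: 95 → miss, evict 44, frames {15,39,95}
pos 15: 44 → miss, evict 15, frames {39,95,44}
pos 16: 39 → hit
pos 17: 16 → miss, evict 39, frames {95,44,16}
At position 17, page 39 is evicted.

39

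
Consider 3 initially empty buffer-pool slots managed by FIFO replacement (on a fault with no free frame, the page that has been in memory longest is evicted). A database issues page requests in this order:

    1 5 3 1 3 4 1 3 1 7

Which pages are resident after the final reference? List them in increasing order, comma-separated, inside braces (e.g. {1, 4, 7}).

1 -> fault, frames {1}
5 -> fault, frames {1,5}
3 -> fault, frames {1,5,3}
1 -> hit
3 -> hit
4 -> fault, evict 1, frames {5,3,4}
1 -> fault, evict 5, frames {3,4,1}
3 -> hit
1 -> hit
7 -> fault, evict 3, frames {4,1,7}

{1, 4, 7}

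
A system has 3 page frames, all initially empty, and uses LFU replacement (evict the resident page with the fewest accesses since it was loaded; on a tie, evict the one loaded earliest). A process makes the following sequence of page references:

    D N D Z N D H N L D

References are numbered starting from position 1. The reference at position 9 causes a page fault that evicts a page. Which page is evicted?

pos 1: D -> miss, frames [D]
pos 2: N -> miss, frames [D, N]
pos 3: D -> hit
pos 4: Z -> miss, frames [D, N, Z]
pos 5: N -> hit
pos 6: D -> hit
pos 7: H -> miss, evict Z, frames [D, N, H]
pos 8: N -> hit
pos 9: L -> miss, evict H, frames [D, N, L]
At position 9, page H is evicted.

H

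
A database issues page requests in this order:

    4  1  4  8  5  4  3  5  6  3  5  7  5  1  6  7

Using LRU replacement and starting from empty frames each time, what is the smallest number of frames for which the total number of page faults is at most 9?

4

f=1: 16 faults
f=2: 14 faults
f=3: 10 faults
f=4: 9 faults
f=5: 8 faults
f=6: 8 faults
f=7: 7 faults
Smallest f with faults ≤ 9 is 4.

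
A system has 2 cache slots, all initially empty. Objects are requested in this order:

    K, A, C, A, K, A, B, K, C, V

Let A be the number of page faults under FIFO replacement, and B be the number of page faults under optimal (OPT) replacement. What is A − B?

2

Under FIFO: F F F . F F F F F F → 9 faults.
Under OPT: F F F . F . F . F F → 7 faults.
A − B = 9 − 7 = 2.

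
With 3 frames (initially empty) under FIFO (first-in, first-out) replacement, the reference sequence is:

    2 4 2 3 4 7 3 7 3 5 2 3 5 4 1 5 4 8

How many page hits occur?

7

2: fault, frames {2}
4: fault, frames {2,4}
2: hit
3: fault, frames {2,4,3}
4: hit
7: fault, evict 2, frames {4,3,7}
3: hit
7: hit
3: hit
5: fault, evict 4, frames {3,7,5}
2: fault, evict 3, frames {7,5,2}
3: fault, evict 7, frames {5,2,3}
5: hit
4: fault, evict 5, frames {2,3,4}
1: fault, evict 2, frames {3,4,1}
5: fault, evict 3, frames {4,1,5}
4: hit
8: fault, evict 4, frames {1,5,8}
Hits: 7.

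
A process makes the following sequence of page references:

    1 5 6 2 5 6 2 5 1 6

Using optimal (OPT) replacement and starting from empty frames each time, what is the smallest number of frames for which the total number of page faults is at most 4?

f=1: 10 faults
f=2: 7 faults
f=3: 5 faults
f=4: 4 faults
Smallest f with faults ≤ 4 is 4.

4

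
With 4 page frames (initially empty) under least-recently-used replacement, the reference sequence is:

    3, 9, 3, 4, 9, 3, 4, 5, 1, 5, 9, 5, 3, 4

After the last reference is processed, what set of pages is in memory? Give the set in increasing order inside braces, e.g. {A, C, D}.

{3, 4, 5, 9}

3 → miss, frames (3)
9 → miss, frames (3 9)
3 → hit
4 → miss, frames (9 3 4)
9 → hit
3 → hit
4 → hit
5 → miss, frames (9 3 4 5)
1 → miss, evict 9, frames (3 4 5 1)
5 → hit
9 → miss, evict 3, frames (4 1 5 9)
5 → hit
3 → miss, evict 4, frames (1 9 5 3)
4 → miss, evict 1, frames (9 5 3 4)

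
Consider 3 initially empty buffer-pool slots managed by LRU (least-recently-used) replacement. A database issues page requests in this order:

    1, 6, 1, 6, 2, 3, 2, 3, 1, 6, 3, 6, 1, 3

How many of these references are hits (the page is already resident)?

1 → miss, frames {1}
6 → miss, frames {1,6}
1 → hit
6 → hit
2 → miss, frames {1,6,2}
3 → miss, evict 1, frames {6,2,3}
2 → hit
3 → hit
1 → miss, evict 6, frames {2,3,1}
6 → miss, evict 2, frames {3,1,6}
3 → hit
6 → hit
1 → hit
3 → hit
Hits: 8.

8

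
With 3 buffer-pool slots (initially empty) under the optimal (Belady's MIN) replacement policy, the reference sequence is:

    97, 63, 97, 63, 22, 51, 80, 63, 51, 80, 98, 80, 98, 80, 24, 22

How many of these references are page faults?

97: fault, frames (97)
63: fault, frames (97 63)
97: hit
63: hit
22: fault, frames (97 63 22)
51: fault, evict 97, frames (63 22 51)
80: fault, evict 22, frames (63 51 80)
63: hit
51: hit
80: hit
98: fault, evict 51, frames (63 80 98)
80: hit
98: hit
80: hit
24: fault, evict 98, frames (63 80 24)
22: fault, evict 24, frames (63 80 22)
Page faults: 8.

8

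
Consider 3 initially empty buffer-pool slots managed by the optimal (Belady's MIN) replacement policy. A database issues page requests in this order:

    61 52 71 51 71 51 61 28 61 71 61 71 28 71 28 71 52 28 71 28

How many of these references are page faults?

61 → fault, frames [61]
52 → fault, frames [61, 52]
71 → fault, frames [61, 52, 71]
51 → fault, evict 52, frames [61, 71, 51]
71 → hit
51 → hit
61 → hit
28 → fault, evict 51, frames [61, 71, 28]
61 → hit
71 → hit
61 → hit
71 → hit
28 → hit
71 → hit
28 → hit
71 → hit
52 → fault, evict 61, frames [71, 28, 52]
28 → hit
71 → hit
28 → hit
Page faults: 6.

6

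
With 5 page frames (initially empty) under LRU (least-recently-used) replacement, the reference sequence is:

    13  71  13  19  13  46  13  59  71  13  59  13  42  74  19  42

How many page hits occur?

8

13: fault, frames (13)
71: fault, frames (13 71)
13: hit
19: fault, frames (71 13 19)
13: hit
46: fault, frames (71 19 13 46)
13: hit
59: fault, frames (71 19 46 13 59)
71: hit
13: hit
59: hit
13: hit
42: fault, evict 19, frames (46 71 59 13 42)
74: fault, evict 46, frames (71 59 13 42 74)
19: fault, evict 71, frames (59 13 42 74 19)
42: hit
Hits: 8.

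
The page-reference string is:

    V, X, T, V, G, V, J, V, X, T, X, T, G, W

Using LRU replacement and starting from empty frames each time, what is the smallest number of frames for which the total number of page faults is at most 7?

f=1: 14 faults
f=2: 10 faults
f=3: 9 faults
f=4: 9 faults
f=5: 6 faults
f=6: 6 faults
Smallest f with faults ≤ 7 is 5.

5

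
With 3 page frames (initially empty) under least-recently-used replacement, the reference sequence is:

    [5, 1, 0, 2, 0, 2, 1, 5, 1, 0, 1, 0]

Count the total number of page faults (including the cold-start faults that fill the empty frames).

5: fault, frames (5)
1: fault, frames (5 1)
0: fault, frames (5 1 0)
2: fault, evict 5, frames (1 0 2)
0: hit
2: hit
1: hit
5: fault, evict 0, frames (2 1 5)
1: hit
0: fault, evict 2, frames (5 1 0)
1: hit
0: hit
Page faults: 6.

6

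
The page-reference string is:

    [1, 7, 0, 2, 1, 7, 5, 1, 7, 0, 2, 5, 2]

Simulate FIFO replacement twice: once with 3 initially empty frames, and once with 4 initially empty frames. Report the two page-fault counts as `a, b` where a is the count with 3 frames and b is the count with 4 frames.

9, 10

3 frames: F F F F F F F . . F F . . → 9 faults.
4 frames: F F F F . . F F F F F F . → 10 faults.
10 > 9: adding a frame increased faults — Belady's anomaly.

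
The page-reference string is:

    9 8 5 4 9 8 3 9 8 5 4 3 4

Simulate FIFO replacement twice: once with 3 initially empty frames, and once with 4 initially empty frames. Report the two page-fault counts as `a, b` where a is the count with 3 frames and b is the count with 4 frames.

9, 10

3 frames: F F F F F F F . . F F . . → 9 faults.
4 frames: F F F F . . F F F F F F . → 10 faults.
10 > 9: adding a frame increased faults — Belady's anomaly.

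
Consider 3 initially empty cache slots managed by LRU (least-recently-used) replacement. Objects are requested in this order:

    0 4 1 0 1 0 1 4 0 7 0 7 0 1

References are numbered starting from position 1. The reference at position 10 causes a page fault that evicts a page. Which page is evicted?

pos 1: 0 -> miss, frames {0}
pos 2: 4 -> miss, frames {0,4}
pos 3: 1 -> miss, frames {0,4,1}
pos 4: 0 -> hit
pos 5: 1 -> hit
pos 6: 0 -> hit
pos 7: 1 -> hit
pos 8: 4 -> hit
pos 9: 0 -> hit
pos 10: 7 -> miss, evict 1, frames {4,0,7}
At position 10, page 1 is evicted.

1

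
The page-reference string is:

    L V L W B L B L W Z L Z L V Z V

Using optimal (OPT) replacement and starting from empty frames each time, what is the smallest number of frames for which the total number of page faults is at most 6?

f=1: 16 faults
f=2: 7 faults
f=3: 6 faults
f=4: 5 faults
f=5: 5 faults
Smallest f with faults ≤ 6 is 3.

3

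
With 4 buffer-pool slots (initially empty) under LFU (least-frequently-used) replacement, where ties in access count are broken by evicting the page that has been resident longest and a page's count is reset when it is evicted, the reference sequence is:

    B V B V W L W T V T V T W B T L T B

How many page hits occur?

B -> miss, frames [B]
V -> miss, frames [B, V]
B -> hit
V -> hit
W -> miss, frames [B, V, W]
L -> miss, frames [B, V, W, L]
W -> hit
T -> miss, evict L, frames [B, V, W, T]
V -> hit
T -> hit
V -> hit
T -> hit
W -> hit
B -> hit
T -> hit
L -> miss, evict B, frames [V, W, T, L]
T -> hit
B -> miss, evict L, frames [V, W, T, B]
Hits: 11.

11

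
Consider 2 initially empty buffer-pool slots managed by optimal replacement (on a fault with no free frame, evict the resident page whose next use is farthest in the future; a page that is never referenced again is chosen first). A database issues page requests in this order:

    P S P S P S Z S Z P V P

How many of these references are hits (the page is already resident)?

P → miss, frames [P]
S → miss, frames [P, S]
P → hit
S → hit
P → hit
S → hit
Z → miss, evict P, frames [S, Z]
S → hit
Z → hit
P → miss, evict Z, frames [S, P]
V → miss, evict S, frames [P, V]
P → hit
Hits: 7.

7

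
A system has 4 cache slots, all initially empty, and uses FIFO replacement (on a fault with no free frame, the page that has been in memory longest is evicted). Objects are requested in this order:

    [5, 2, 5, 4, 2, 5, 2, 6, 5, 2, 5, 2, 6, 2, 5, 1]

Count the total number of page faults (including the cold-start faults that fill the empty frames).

5

5: fault, frames [5]
2: fault, frames [5, 2]
5: hit
4: fault, frames [5, 2, 4]
2: hit
5: hit
2: hit
6: fault, frames [5, 2, 4, 6]
5: hit
2: hit
5: hit
2: hit
6: hit
2: hit
5: hit
1: fault, evict 5, frames [2, 4, 6, 1]
Page faults: 5.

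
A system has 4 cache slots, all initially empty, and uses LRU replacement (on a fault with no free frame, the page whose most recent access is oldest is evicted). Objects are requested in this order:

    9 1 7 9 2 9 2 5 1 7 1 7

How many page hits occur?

9: fault, frames [9]
1: fault, frames [9, 1]
7: fault, frames [9, 1, 7]
9: hit
2: fault, frames [1, 7, 9, 2]
9: hit
2: hit
5: fault, evict 1, frames [7, 9, 2, 5]
1: fault, evict 7, frames [9, 2, 5, 1]
7: fault, evict 9, frames [2, 5, 1, 7]
1: hit
7: hit
Hits: 5.

5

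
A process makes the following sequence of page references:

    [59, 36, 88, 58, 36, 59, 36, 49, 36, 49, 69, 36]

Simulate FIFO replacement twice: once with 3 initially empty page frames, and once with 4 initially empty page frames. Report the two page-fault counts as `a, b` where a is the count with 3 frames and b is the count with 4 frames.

8, 7

3 frames: F F F F . F F F . . F . → 8 faults.
4 frames: F F F F . . . F . . F F → 7 faults.
7 < 8: adding a frame reduced faults, as is typical.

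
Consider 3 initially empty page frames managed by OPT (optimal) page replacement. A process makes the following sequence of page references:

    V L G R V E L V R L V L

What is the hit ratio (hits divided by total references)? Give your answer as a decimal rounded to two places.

V: fault, frames [V]
L: fault, frames [V, L]
G: fault, frames [V, L, G]
R: fault, evict G, frames [V, L, R]
V: hit
E: fault, evict R, frames [V, L, E]
L: hit
V: hit
R: fault, evict E, frames [V, L, R]
L: hit
V: hit
L: hit
Hits: 6 of 12 references → 6/12 = 0.5000.

0.50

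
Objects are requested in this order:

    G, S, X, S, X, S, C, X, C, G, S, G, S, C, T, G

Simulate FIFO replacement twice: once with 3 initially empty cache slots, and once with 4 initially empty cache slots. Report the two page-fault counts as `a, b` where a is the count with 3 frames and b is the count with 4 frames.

3 frames: F F F . . . F . . F F . . . F . → 7 faults.
4 frames: F F F . . . F . . . . . . . F F → 6 faults.
6 < 7: adding a frame reduced faults, as is typical.

7, 6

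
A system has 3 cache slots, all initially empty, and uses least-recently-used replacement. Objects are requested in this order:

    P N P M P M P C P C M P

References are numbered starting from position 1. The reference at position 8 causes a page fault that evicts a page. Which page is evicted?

pos 1: P -> miss, frames (P)
pos 2: N -> miss, frames (P N)
pos 3: P -> hit
pos 4: M -> miss, frames (N P M)
pos 5: P -> hit
pos 6: M -> hit
pos 7: P -> hit
pos 8: C -> miss, evict N, frames (M P C)
At position 8, page N is evicted.

N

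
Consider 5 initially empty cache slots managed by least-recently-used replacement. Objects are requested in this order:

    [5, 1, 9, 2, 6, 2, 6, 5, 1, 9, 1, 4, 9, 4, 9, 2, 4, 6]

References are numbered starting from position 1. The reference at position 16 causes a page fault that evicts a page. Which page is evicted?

pos 1: 5 → miss, frames {5}
pos 2: 1 → miss, frames {5,1}
pos 3: 9 → miss, frames {5,1,9}
pos 4: 2 → miss, frames {5,1,9,2}
pos 5: 6 → miss, frames {5,1,9,2,6}
pos 6: 2 → hit
pos 7: 6 → hit
pos 8: 5 → hit
pos 9: 1 → hit
pos 10: 9 → hit
pos 11: 1 → hit
pos 12: 4 → miss, evict 2, frames {6,5,9,1,4}
pos 13: 9 → hit
pos 14: 4 → hit
pos 15: 9 → hit
pos 16: 2 → miss, evict 6, frames {5,1,4,9,2}
At position 16, page 6 is evicted.

6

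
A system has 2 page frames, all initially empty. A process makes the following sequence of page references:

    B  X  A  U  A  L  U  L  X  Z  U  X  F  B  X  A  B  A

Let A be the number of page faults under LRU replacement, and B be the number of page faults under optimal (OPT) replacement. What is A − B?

Under LRU: F F F F . F F . F F F F F F F F F . → 15 faults.
Under OPT: F F F F . F . . F F . F F F . F . . → 11 faults.
A − B = 15 − 11 = 4.

4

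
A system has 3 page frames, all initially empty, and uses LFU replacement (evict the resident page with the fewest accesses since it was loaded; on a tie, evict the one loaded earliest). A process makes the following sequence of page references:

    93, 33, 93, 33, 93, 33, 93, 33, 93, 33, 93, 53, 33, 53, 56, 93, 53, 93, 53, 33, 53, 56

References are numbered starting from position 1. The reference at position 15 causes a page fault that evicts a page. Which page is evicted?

53

pos 1: 93: fault, frames [93]
pos 2: 33: fault, frames [93, 33]
pos 3: 93: hit
pos 4: 33: hit
pos 5: 93: hit
pos 6: 33: hit
pos 7: 93: hit
pos 8: 33: hit
pos 9: 93: hit
pos 10: 33: hit
pos 11: 93: hit
pos 12: 53: fault, frames [93, 33, 53]
pos 13: 33: hit
pos 14: 53: hit
pos 15: 56: fault, evict 53, frames [93, 33, 56]
At position 15, page 53 is evicted.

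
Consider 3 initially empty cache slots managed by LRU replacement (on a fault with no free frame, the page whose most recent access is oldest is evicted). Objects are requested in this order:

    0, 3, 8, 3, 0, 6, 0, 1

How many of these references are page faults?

0 → fault, frames {0}
3 → fault, frames {0,3}
8 → fault, frames {0,3,8}
3 → hit
0 → hit
6 → fault, evict 8, frames {3,0,6}
0 → hit
1 → fault, evict 3, frames {6,0,1}
Page faults: 5.

5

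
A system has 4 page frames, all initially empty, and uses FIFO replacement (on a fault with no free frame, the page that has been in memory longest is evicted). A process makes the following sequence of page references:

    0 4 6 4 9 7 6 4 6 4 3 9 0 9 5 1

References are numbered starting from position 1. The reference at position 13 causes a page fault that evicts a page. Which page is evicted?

pos 1: 0: fault, frames (0)
pos 2: 4: fault, frames (0 4)
pos 3: 6: fault, frames (0 4 6)
pos 4: 4: hit
pos 5: 9: fault, frames (0 4 6 9)
pos 6: 7: fault, evict 0, frames (4 6 9 7)
pos 7: 6: hit
pos 8: 4: hit
pos 9: 6: hit
pos 10: 4: hit
pos 11: 3: fault, evict 4, frames (6 9 7 3)
pos 12: 9: hit
pos 13: 0: fault, evict 6, frames (9 7 3 0)
At position 13, page 6 is evicted.

6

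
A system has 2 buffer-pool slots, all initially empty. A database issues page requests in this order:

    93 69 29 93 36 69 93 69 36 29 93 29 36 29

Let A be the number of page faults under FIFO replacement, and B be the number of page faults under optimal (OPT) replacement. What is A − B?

4

Under FIFO: F F F F F F F . F F F . F F → 12 faults.
Under OPT: F F F . F F . . F F . . F . → 8 faults.
A − B = 12 − 8 = 4.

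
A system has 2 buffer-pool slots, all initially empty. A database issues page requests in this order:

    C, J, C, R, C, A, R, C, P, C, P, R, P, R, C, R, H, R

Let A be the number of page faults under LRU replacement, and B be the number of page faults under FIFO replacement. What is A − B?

Under LRU: F F . F . F F F F . . F . . F . F . → 10 faults.
Under FIFO: F F . F F F F F F . . F . . F . F F → 12 faults.
A − B = 10 − 12 = -2.

-2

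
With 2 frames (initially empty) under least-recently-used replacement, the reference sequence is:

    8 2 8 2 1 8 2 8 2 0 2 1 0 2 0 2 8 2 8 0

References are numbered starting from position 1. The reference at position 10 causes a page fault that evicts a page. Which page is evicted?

pos 1: 8 → fault, frames {8}
pos 2: 2 → fault, frames {8,2}
pos 3: 8 → hit
pos 4: 2 → hit
pos 5: 1 → fault, evict 8, frames {2,1}
pos 6: 8 → fault, evict 2, frames {1,8}
pos 7: 2 → fault, evict 1, frames {8,2}
pos 8: 8 → hit
pos 9: 2 → hit
pos 10: 0 → fault, evict 8, frames {2,0}
At position 10, page 8 is evicted.

8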